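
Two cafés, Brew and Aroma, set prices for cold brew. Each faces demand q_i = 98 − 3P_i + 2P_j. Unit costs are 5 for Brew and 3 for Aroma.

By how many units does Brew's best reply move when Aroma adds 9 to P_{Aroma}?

Brew's profit: π = (P_{Brew} − 5)(98 − 3P_{Brew} + 2P_{Aroma}).
∂π/∂P_{Brew} = 113 − 6P_{Brew} + 2P_{Aroma} = 0 ⇒ P_{Brew} = 113/6 + (1/3)P_{Aroma}.
The reaction-function slope is 1/3, so a 9-unit rise in P_{Aroma} moves P_{Brew} by 1/3 × 9 = 3. Brew's best response rises — the actions are strategic complements.

3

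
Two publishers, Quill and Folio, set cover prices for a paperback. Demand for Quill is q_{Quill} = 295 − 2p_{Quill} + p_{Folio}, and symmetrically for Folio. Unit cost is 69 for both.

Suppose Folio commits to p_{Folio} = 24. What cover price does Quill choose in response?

Quill's profit: π = (p_{Quill} − 69)(295 − 2p_{Quill} + p_{Folio}).
∂π/∂p_{Quill} = 433 − 4p_{Quill} + p_{Folio} = 0 ⇒ p_{Quill} = 108.25 + 0.25p_{Folio}.
At p_{Folio} = 24: p_{Quill} = 108.25 + 0.25·24 = 114.25.

114.25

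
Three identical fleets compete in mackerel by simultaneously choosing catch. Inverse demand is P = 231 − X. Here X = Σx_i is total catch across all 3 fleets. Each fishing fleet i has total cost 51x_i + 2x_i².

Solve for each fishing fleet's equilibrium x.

22.5

A representative fishing fleet's profit is π_i = x_i(231 − X) − 51x_i − 2x_i², with X = x_i + Σ_{j≠i} x_j.
First-order condition: 180 − 6x_i − Σ_{j≠i} x_j = 0.
In a symmetric equilibrium every fishing fleet chooses the same x, so Σ_{j≠i} x_j = 2x. The condition becomes 180 − 8x = 0, giving x = 180/8 = 22.5.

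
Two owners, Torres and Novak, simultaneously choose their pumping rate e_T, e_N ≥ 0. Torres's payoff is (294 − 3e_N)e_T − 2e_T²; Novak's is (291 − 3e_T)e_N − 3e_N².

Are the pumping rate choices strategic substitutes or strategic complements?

strategic substitutes

Expanding Torres's payoff: 294e_T − 3e_Ne_T − 2e_T².
∂π/∂e_T = 294 − 3e_N − 4e_T = 0, so e_T = 73.5 − 0.75e_N.
The best-response slope de_T/de_N = −0.75 < 0: the reaction function is downward-sloping, so the choices are strategic substitutes.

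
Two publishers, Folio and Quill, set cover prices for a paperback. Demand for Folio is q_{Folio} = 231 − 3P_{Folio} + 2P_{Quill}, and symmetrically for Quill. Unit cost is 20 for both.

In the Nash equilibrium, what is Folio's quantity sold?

158.25

Folio's profit: π = (P_{Folio} − 20)(231 − 3P_{Folio} + 2P_{Quill}).
∂π/∂P_{Folio} = 291 − 6P_{Folio} + 2P_{Quill} = 0 ⇒ P_{Folio} = 48.5 + (1/3)P_{Quill}.
The game is symmetric, so in equilibrium P_{Quill} = P_{Folio}: the reaction function gives (2/3)P_{Folio} = 48.5, hence P_{Folio} = 72.75.
q_{Folio} = 231 − 3·72.75 + 2·72.75 = 158.25.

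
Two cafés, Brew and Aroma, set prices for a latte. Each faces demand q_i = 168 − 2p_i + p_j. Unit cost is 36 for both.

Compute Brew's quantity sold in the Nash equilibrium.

88

Brew's profit: π = (p_{Brew} − 36)(168 − 2p_{Brew} + p_{Aroma}).
∂π/∂p_{Brew} = 240 − 4p_{Brew} + p_{Aroma} = 0 ⇒ p_{Brew} = 60 + 0.25p_{Aroma}.
By symmetry p_{Aroma} = p_{Brew}; substituting into the reaction function, 0.75p_{Brew} = 60 and p_{Brew} = 80.
q_{Brew} = 168 − 2·80 + 80 = 88.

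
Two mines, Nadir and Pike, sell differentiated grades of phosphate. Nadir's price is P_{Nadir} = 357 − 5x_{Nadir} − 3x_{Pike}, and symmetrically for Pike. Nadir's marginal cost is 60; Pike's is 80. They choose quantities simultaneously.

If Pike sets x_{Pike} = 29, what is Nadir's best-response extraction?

Mine Nadir's profit: π = x_{Nadir}(357 − 5x_{Nadir} − 3x_{Pike}) − 60x_{Nadir}.
∂π/∂x_{Nadir} = 297 − 10x_{Nadir} − 3x_{Pike} = 0 ⇒ x_{Nadir} = 29.7 − 0.3x_{Pike}.
At x_{Pike} = 29: x_{Nadir} = 29.7 − 0.3·29 = 21.

21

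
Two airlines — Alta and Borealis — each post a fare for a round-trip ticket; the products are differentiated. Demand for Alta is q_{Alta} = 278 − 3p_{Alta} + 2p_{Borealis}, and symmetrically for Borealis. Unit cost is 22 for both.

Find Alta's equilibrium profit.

12288

Alta's profit: π = (p_{Alta} − 22)(278 − 3p_{Alta} + 2p_{Borealis}).
∂π/∂p_{Alta} = 344 − 6p_{Alta} + 2p_{Borealis} = 0 ⇒ p_{Alta} = 172/3 + (1/3)p_{Borealis}.
By symmetry p_{Borealis} = p_{Alta}; substituting into the reaction function, (2/3)p_{Alta} = 172/3 and p_{Alta} = 86.
q_{Alta} = 278 − 3·86 + 2·86 = 192.
Profit = (86 − 22)·192 = 12288.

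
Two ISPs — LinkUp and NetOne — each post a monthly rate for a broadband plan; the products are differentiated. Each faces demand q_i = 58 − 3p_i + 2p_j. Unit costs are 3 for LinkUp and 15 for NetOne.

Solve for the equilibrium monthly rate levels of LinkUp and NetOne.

19, 23.5

LinkUp's profit: π = (p_{LinkUp} − 3)(58 − 3p_{LinkUp} + 2p_{NetOne}).
∂π/∂p_{LinkUp} = 67 − 6p_{LinkUp} + 2p_{NetOne} = 0 ⇒ p_{LinkUp} = 67/6 + (1/3)p_{NetOne}.
Similarly p_{NetOne} = 103/6 + (1/3)p_{LinkUp}.
Plugging p_{NetOne} into LinkUp's best response: p_{LinkUp} = 67/6 + (1/3)(103/6 + (1/3)p_{LinkUp}) ⇒ (8/9)p_{LinkUp} = 152/9, so p_{LinkUp} = 19.
Then p_{NetOne} = 103/6 + (1/3)·19 = 23.5.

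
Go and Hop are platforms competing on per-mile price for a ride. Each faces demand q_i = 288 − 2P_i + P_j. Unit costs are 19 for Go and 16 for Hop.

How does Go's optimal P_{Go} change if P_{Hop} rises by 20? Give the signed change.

5

Go's profit: π = (P_{Go} − 19)(288 − 2P_{Go} + P_{Hop}).
∂π/∂P_{Go} = 326 − 4P_{Go} + P_{Hop} = 0 ⇒ P_{Go} = 81.5 + 0.25P_{Hop}.
The reaction-function slope is 0.25, so a 20-unit rise in P_{Hop} moves P_{Go} by 0.25 × 20 = 5. Go's best response rises — the actions are strategic complements.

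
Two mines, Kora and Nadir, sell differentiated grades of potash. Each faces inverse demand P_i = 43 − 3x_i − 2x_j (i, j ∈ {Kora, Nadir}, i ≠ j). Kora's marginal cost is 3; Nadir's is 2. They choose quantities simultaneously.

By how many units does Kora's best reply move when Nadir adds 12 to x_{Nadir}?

-4

Mine Kora's profit: π = x_{Kora}(43 − 3x_{Kora} − 2x_{Nadir}) − 3x_{Kora}.
∂π/∂x_{Kora} = 40 − 6x_{Kora} − 2x_{Nadir} = 0 ⇒ x_{Kora} = 20/3 − (1/3)x_{Nadir}.
The reaction-function slope is −1/3, so a 12-unit rise in x_{Nadir} moves x_{Kora} by −1/3 × 12 = −4. Kora's best response falls — the actions are strategic substitutes.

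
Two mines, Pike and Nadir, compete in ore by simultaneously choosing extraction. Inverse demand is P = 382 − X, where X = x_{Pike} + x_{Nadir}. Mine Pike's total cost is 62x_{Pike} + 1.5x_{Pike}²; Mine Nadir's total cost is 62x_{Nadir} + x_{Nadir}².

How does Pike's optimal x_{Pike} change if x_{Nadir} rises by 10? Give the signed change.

-2

Mine Pike's profit: π = x_{Pike}(382 − (x_{Pike} + x_{Nadir})) − 62x_{Pike} − 1.5x_{Pike}².
∂π/∂x_{Pike} = 320 − 5x_{Pike} − x_{Nadir} = 0, so x_{Pike} = 64 − 0.2x_{Nadir}.
The reaction-function slope is −0.2, so a 10-unit rise in x_{Nadir} moves x_{Pike} by −0.2 × 10 = −2. Pike's best response falls — the actions are strategic substitutes.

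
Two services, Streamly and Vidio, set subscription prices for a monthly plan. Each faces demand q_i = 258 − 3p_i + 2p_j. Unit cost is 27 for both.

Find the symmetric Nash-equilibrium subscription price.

Streamly's profit: π = (p_{Streamly} − 27)(258 − 3p_{Streamly} + 2p_{Vidio}).
∂π/∂p_{Streamly} = 339 − 6p_{Streamly} + 2p_{Vidio} = 0 ⇒ p_{Streamly} = 56.5 + (1/3)p_{Vidio}.
By symmetry p_{Vidio} = p_{Streamly}; substituting into the reaction function, (2/3)p_{Streamly} = 56.5 and p_{Streamly} = 84.75.

84.75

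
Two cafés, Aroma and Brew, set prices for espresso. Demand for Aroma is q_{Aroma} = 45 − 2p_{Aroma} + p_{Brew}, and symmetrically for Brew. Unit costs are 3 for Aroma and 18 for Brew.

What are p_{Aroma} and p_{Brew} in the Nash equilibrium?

Aroma's profit: π = (p_{Aroma} − 3)(45 − 2p_{Aroma} + p_{Brew}).
∂π/∂p_{Aroma} = 51 − 4p_{Aroma} + p_{Brew} = 0 ⇒ p_{Aroma} = 12.75 + 0.25p_{Brew}.
Similarly p_{Brew} = 20.25 + 0.25p_{Aroma}.
Substituting the second reaction function into the first: p_{Aroma} = 12.75 + 0.25(20.25 + 0.25p_{Aroma}), which gives 0.9375p_{Aroma} = 17.8125 ⇒ p_{Aroma} = 19.
Then p_{Brew} = 20.25 + 0.25·19 = 25.

19, 25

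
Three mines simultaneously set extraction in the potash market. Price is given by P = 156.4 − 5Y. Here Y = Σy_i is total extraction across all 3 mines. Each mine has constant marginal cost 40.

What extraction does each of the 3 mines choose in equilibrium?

5.82

A representative mine's profit is π_i = y_i(156.4 − 5Y) − 40y_i, with Y = y_i + Σ_{j≠i} y_j.
First-order condition: 116.4 − 10y_i − 5Σ_{j≠i} y_j = 0.
With identical mines, set every y_j = y: then 116.4 − 10y − 10y = 0, i.e. y = 116.4/20 = 5.82.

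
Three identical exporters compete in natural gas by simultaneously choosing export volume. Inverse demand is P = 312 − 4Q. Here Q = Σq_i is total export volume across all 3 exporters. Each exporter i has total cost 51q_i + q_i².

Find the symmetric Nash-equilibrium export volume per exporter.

A representative exporter's profit is π_i = q_i(312 − 4Q) − 51q_i − q_i², with Q = q_i + Σ_{j≠i} q_j.
First-order condition: 261 − 10q_i − 4Σ_{j≠i} q_j = 0.
With identical exporters, set every q_j = q: then 261 − 10q − 8q = 0, i.e. q = 261/18 = 14.5.

14.5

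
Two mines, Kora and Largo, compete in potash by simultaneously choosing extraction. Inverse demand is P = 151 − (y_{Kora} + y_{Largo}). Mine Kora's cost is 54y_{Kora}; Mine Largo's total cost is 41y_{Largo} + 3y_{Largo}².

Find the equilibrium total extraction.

Mine Kora's profit: π = y_{Kora}(151 − (y_{Kora} + y_{Largo})) − 54y_{Kora}.
∂π/∂y_{Kora} = 97 − 2y_{Kora} − y_{Largo} = 0, so y_{Kora} = 48.5 − 0.5y_{Largo}.
For Largo: ∂π/∂y_{Largo} = 110 − 8y_{Largo} − y_{Kora} = 0 ⇒ y_{Largo} = 13.75 − 0.125y_{Kora}.
Solving the two reaction functions simultaneously: (1 − (−0.5)(−0.125))y_{Kora} = 48.5 − 0.5·13.75, so 0.9375y_{Kora} = 41.625 and y_{Kora} = 44.4.
Then y_{Largo} = 13.75 − 0.125·44.4 = 8.2.
Total extraction: 44.4 + 8.2 = 52.6.

52.6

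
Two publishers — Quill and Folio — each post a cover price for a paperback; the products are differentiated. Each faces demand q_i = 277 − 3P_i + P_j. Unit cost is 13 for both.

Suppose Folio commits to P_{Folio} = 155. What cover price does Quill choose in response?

Quill's profit: π = (P_{Quill} − 13)(277 − 3P_{Quill} + P_{Folio}).
∂π/∂P_{Quill} = 316 − 6P_{Quill} + P_{Folio} = 0 ⇒ P_{Quill} = 158/3 + (1/6)P_{Folio}.
At P_{Folio} = 155: P_{Quill} = 158/3 + (1/6)·155 = 78.5.

78.5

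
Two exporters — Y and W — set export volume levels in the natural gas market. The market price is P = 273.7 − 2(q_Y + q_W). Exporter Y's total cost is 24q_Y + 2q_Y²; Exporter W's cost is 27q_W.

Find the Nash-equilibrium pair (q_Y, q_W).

Exporter Y's profit: π = q_Y(273.7 − 2(q_Y + q_W)) − 24q_Y − 2q_Y².
∂π/∂q_Y = 249.7 − 8q_Y − 2q_W = 0, so q_Y = 31.2125 − 0.25q_W.
For W: ∂π/∂q_W = 246.7 − 4q_W − 2q_Y = 0 ⇒ q_W = 61.675 − 0.5q_Y.
Plugging q_W into Y's best response: q_Y = 31.2125 − 0.25(61.675 − 0.5q_Y) ⇒ 0.875q_Y = 2527/160, so q_Y = 18.05.
Then q_W = 61.675 − 0.5·18.05 = 52.65.

18.05, 52.65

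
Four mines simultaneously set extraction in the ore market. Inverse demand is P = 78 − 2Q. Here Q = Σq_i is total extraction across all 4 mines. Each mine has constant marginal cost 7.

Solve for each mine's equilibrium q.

7.1

A representative mine's profit is π_i = q_i(78 − 2Q) − 7q_i, with Q = q_i + Σ_{j≠i} q_j.
First-order condition: 71 − 4q_i − 2Σ_{j≠i} q_j = 0.
Imposing symmetry (q_j = q for all j) turns Σ_{j≠i} q_j into 3q, so 71 = 10q and q = 7.1.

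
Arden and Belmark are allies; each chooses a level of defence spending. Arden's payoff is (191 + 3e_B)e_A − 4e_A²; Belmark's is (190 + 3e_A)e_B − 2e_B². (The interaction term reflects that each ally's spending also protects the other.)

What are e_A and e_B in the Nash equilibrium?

Expanding Arden's payoff: 191e_A + 3e_Be_A − 4e_A².
∂π/∂e_A = 191 + 3e_B − 8e_A = 0, so e_A = 23.875 + 0.375e_B.
Likewise for Belmark: e_B = 47.5 + 0.75e_A.
Substituting the second reaction function into the first: e_A = 23.875 + 0.375(47.5 + 0.75e_A), which gives (23/32)e_A = 41.6875 ⇒ e_A = 58.
Then e_B = 47.5 + 0.75·58 = 91.

58, 91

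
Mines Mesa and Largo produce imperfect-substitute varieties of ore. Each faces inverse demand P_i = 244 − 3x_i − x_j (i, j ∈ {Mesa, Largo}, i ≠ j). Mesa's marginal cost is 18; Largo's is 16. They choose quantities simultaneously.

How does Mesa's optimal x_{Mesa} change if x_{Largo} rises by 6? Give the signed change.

-1

Mine Mesa's profit: π = x_{Mesa}(244 − 3x_{Mesa} − x_{Largo}) − 18x_{Mesa}.
∂π/∂x_{Mesa} = 226 − 6x_{Mesa} − x_{Largo} = 0 ⇒ x_{Mesa} = 113/3 − (1/6)x_{Largo}.
The reaction-function slope is −1/6, so a 6-unit rise in x_{Largo} moves x_{Mesa} by −1/6 × 6 = −1. Mesa's best response falls — the actions are strategic substitutes.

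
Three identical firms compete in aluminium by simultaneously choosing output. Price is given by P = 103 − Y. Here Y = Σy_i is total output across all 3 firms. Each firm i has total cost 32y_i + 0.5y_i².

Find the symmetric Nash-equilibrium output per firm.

14.2

A representative firm's profit is π_i = y_i(103 − Y) − 32y_i − 0.5y_i², with Y = y_i + Σ_{j≠i} y_j.
First-order condition: 71 − 3y_i − Σ_{j≠i} y_j = 0.
Imposing symmetry (y_j = y for all j) turns Σ_{j≠i} y_j into 2y, so 71 = 5y and y = 14.2.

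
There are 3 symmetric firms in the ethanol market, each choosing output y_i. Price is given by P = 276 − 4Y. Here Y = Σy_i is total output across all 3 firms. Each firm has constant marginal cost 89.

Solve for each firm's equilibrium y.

A representative firm's profit is π_i = y_i(276 − 4Y) − 89y_i, with Y = y_i + Σ_{j≠i} y_j.
First-order condition: 187 − 8y_i − 4Σ_{j≠i} y_j = 0.
In a symmetric equilibrium every firm chooses the same y, so Σ_{j≠i} y_j = 2y. The condition becomes 187 − 16y = 0, giving y = 187/16 = 11.6875.

11.6875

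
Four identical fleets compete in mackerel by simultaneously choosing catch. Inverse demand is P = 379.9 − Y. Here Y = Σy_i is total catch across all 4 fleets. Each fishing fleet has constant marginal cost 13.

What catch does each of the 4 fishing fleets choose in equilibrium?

A representative fishing fleet's profit is π_i = y_i(379.9 − Y) − 13y_i, with Y = y_i + Σ_{j≠i} y_j.
First-order condition: 366.9 − 2y_i − Σ_{j≠i} y_j = 0.
With identical fishing fleets, set every y_j = y: then 366.9 − 2y − 3y = 0, i.e. y = 366.9/5 = 73.38.

73.38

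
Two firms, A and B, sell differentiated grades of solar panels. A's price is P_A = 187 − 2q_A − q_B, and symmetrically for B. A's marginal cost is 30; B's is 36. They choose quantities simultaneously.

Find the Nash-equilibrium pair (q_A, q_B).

31.8, 29.8

Firm A's profit: π = q_A(187 − 2q_A − q_B) − 30q_A.
∂π/∂q_A = 157 − 4q_A − q_B = 0 ⇒ q_A = 39.25 − 0.25q_B.
Similarly q_B = 37.75 − 0.25q_A.
Plugging q_B into A's best response: q_A = 39.25 − 0.25(37.75 − 0.25q_A) ⇒ 0.9375q_A = 29.8125, so q_A = 31.8.
Then q_B = 37.75 − 0.25·31.8 = 29.8.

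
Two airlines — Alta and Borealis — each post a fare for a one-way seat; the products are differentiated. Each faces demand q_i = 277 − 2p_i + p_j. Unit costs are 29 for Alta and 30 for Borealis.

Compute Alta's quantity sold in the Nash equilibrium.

Alta's profit: π = (p_{Alta} − 29)(277 − 2p_{Alta} + p_{Borealis}).
∂π/∂p_{Alta} = 335 − 4p_{Alta} + p_{Borealis} = 0 ⇒ p_{Alta} = 83.75 + 0.25p_{Borealis}.
Similarly p_{Borealis} = 84.25 + 0.25p_{Alta}.
Substituting the second reaction function into the first: p_{Alta} = 83.75 + 0.25(84.25 + 0.25p_{Alta}), which gives 0.9375p_{Alta} = 104.8125 ⇒ p_{Alta} = 111.8.
Then p_{Borealis} = 84.25 + 0.25·111.8 = 112.2.
q_{Alta} = 277 − 2·111.8 + 112.2 = 165.6.

165.6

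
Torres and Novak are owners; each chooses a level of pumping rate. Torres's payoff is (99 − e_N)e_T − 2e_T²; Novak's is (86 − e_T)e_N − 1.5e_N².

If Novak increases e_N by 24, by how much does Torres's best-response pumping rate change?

Expanding Torres's payoff: 99e_T − e_Ne_T − 2e_T².
∂π/∂e_T = 99 − e_N − 4e_T = 0, so e_T = 24.75 − 0.25e_N.
The reaction-function slope is −0.25, so a 24-unit rise in e_N moves e_T by −0.25 × 24 = −6. Torres's best response falls — the actions are strategic substitutes.

-6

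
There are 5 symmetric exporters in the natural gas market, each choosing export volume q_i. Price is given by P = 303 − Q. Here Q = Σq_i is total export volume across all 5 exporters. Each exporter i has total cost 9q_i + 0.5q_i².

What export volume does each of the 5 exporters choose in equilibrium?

42

A representative exporter's profit is π_i = q_i(303 − Q) − 9q_i − 0.5q_i², with Q = q_i + Σ_{j≠i} q_j.
First-order condition: 294 − 3q_i − Σ_{j≠i} q_j = 0.
With identical exporters, set every q_j = q: then 294 − 3q − 4q = 0, i.e. q = 294/7 = 42.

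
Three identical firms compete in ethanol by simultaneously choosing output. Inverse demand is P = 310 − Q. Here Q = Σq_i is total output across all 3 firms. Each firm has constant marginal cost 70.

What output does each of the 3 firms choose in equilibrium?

60

A representative firm's profit is π_i = q_i(310 − Q) − 70q_i, with Q = q_i + Σ_{j≠i} q_j.
First-order condition: 240 − 2q_i − Σ_{j≠i} q_j = 0.
In a symmetric equilibrium every firm chooses the same q, so Σ_{j≠i} q_j = 2q. The condition becomes 240 − 4q = 0, giving q = 240/4 = 60.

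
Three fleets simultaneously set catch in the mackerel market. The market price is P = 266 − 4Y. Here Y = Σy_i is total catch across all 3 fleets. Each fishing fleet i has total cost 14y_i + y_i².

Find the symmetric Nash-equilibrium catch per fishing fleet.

14

A representative fishing fleet's profit is π_i = y_i(266 − 4Y) − 14y_i − y_i², with Y = y_i + Σ_{j≠i} y_j.
First-order condition: 252 − 10y_i − 4Σ_{j≠i} y_j = 0.
In a symmetric equilibrium every fishing fleet chooses the same y, so Σ_{j≠i} y_j = 2y. The condition becomes 252 − 18y = 0, giving y = 252/18 = 14.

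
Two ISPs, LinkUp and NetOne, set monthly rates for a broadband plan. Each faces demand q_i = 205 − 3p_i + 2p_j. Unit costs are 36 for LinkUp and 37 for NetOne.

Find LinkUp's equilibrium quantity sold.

LinkUp's profit: π = (p_{LinkUp} − 36)(205 − 3p_{LinkUp} + 2p_{NetOne}).
∂π/∂p_{LinkUp} = 313 − 6p_{LinkUp} + 2p_{NetOne} = 0 ⇒ p_{LinkUp} = 313/6 + (1/3)p_{NetOne}.
Similarly p_{NetOne} = 158/3 + (1/3)p_{LinkUp}.
Plugging p_{NetOne} into LinkUp's best response: p_{LinkUp} = 313/6 + (1/3)(158/3 + (1/3)p_{LinkUp}) ⇒ (8/9)p_{LinkUp} = 1255/18, so p_{LinkUp} = 78.4375.
Then p_{NetOne} = 158/3 + (1/3)·78.4375 = 78.8125.
q_{LinkUp} = 205 − 3·78.4375 + 2·78.8125 = 127.3125.

127.3125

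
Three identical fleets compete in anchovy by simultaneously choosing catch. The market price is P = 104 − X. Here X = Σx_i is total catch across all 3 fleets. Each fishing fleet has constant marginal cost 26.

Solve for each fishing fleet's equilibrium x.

19.5

A representative fishing fleet's profit is π_i = x_i(104 − X) − 26x_i, with X = x_i + Σ_{j≠i} x_j.
First-order condition: 78 − 2x_i − Σ_{j≠i} x_j = 0.
With identical fishing fleets, set every x_j = x: then 78 − 2x − 2x = 0, i.e. x = 78/4 = 19.5.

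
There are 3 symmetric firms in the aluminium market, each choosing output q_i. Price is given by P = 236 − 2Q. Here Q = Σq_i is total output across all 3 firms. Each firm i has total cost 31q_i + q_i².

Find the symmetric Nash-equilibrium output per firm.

A representative firm's profit is π_i = q_i(236 − 2Q) − 31q_i − q_i², with Q = q_i + Σ_{j≠i} q_j.
First-order condition: 205 − 6q_i − 2Σ_{j≠i} q_j = 0.
In a symmetric equilibrium every firm chooses the same q, so Σ_{j≠i} q_j = 2q. The condition becomes 205 − 10q = 0, giving q = 205/10 = 20.5.

20.5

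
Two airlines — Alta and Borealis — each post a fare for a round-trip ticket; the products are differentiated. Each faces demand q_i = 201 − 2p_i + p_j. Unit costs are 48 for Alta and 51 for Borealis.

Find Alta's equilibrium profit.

5283.92

Alta's profit: π = (p_{Alta} − 48)(201 − 2p_{Alta} + p_{Borealis}).
∂π/∂p_{Alta} = 297 − 4p_{Alta} + p_{Borealis} = 0 ⇒ p_{Alta} = 74.25 + 0.25p_{Borealis}.
Similarly p_{Borealis} = 75.75 + 0.25p_{Alta}.
Plugging p_{Borealis} into Alta's best response: p_{Alta} = 74.25 + 0.25(75.75 + 0.25p_{Alta}) ⇒ 0.9375p_{Alta} = 93.1875, so p_{Alta} = 99.4.
Then p_{Borealis} = 75.75 + 0.25·99.4 = 100.6.
q_{Alta} = 201 − 2·99.4 + 100.6 = 102.8.
Profit = (99.4 − 48)·102.8 = 5283.92.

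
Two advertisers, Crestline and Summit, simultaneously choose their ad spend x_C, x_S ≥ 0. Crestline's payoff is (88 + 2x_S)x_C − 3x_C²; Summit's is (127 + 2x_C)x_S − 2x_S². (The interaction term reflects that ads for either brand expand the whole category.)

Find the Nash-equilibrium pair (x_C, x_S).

30.3, 46.9

Expanding Crestline's payoff: 88x_C + 2x_Sx_C − 3x_C².
∂π/∂x_C = 88 + 2x_S − 6x_C = 0, so x_C = 44/3 + (1/3)x_S.
Likewise for Summit: x_S = 31.75 + 0.5x_C.
Solving the two reaction functions simultaneously: (1 − (1/3)(0.5))x_C = 44/3 + (1/3)·31.75, so (5/6)x_C = 25.25 and x_C = 30.3.
Then x_S = 31.75 + 0.5·30.3 = 46.9.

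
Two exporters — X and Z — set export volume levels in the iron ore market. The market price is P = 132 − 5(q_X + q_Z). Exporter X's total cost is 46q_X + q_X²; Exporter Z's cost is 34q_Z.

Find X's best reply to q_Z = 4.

5.5

Exporter X's profit: π = q_X(132 − 5(q_X + q_Z)) − 46q_X − q_X².
∂π/∂q_X = 86 − 12q_X − 5q_Z = 0, so q_X = 43/6 − (5/12)q_Z.
At q_Z = 4: q_X = 43/6 − (5/12)·4 = 5.5.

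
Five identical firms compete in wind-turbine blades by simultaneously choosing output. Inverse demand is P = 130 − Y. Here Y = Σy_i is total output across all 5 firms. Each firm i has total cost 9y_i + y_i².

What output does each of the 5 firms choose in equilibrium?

15.125

A representative firm's profit is π_i = y_i(130 − Y) − 9y_i − y_i², with Y = y_i + Σ_{j≠i} y_j.
First-order condition: 121 − 4y_i − Σ_{j≠i} y_j = 0.
In a symmetric equilibrium every firm chooses the same y, so Σ_{j≠i} y_j = 4y. The condition becomes 121 − 8y = 0, giving y = 121/8 = 15.125.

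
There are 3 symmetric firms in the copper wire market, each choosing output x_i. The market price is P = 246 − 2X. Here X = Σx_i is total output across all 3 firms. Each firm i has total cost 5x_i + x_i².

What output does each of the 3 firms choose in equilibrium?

A representative firm's profit is π_i = x_i(246 − 2X) − 5x_i − x_i², with X = x_i + Σ_{j≠i} x_j.
First-order condition: 241 − 6x_i − 2Σ_{j≠i} x_j = 0.
In a symmetric equilibrium every firm chooses the same x, so Σ_{j≠i} x_j = 2x. The condition becomes 241 − 10x = 0, giving x = 241/10 = 24.1.

24.1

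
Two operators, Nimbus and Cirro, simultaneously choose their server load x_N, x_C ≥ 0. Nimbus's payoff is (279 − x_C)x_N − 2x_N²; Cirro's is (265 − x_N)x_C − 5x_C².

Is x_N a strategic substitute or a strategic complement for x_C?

Expanding Nimbus's payoff: 279x_N − x_Cx_N − 2x_N².
∂π/∂x_N = 279 − x_C − 4x_N = 0, so x_N = 69.75 − 0.25x_C.
The best-response slope dx_N/dx_C = −0.25 < 0: the reaction function is downward-sloping, so the choices are strategic substitutes.

strategic substitutes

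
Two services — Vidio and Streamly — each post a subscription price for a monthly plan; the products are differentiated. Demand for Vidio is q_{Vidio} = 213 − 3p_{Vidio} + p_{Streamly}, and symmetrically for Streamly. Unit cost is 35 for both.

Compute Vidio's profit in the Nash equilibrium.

2453.88

Vidio's profit: π = (p_{Vidio} − 35)(213 − 3p_{Vidio} + p_{Streamly}).
∂π/∂p_{Vidio} = 318 − 6p_{Vidio} + p_{Streamly} = 0 ⇒ p_{Vidio} = 53 + (1/6)p_{Streamly}.
By symmetry p_{Streamly} = p_{Vidio}; substituting into the reaction function, (5/6)p_{Vidio} = 53 and p_{Vidio} = 63.6.
q_{Vidio} = 213 − 3·63.6 + 63.6 = 85.8.
Profit = (63.6 − 35)·85.8 = 2453.88.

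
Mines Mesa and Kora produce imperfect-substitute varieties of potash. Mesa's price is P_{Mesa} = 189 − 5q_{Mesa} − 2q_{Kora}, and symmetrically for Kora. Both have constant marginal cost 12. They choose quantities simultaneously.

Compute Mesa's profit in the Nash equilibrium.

1087.8125

Mine Mesa's profit: π = q_{Mesa}(189 − 5q_{Mesa} − 2q_{Kora}) − 12q_{Mesa}.
∂π/∂q_{Mesa} = 177 − 10q_{Mesa} − 2q_{Kora} = 0 ⇒ q_{Mesa} = 17.7 − 0.2q_{Kora}.
The game is symmetric, so in equilibrium q_{Kora} = q_{Mesa}: the reaction function gives 1.2q_{Mesa} = 17.7, hence q_{Mesa} = 14.75.
P_{Mesa} = 189 − 5·14.75 − 2·14.75 = 85.75.
Profit = (85.75 − 12)·14.75 = 1087.8125.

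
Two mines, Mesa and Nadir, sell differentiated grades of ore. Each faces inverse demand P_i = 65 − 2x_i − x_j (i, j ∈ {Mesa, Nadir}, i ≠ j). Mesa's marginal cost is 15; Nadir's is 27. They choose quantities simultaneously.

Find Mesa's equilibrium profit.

Mine Mesa's profit: π = x_{Mesa}(65 − 2x_{Mesa} − x_{Nadir}) − 15x_{Mesa}.
∂π/∂x_{Mesa} = 50 − 4x_{Mesa} − x_{Nadir} = 0 ⇒ x_{Mesa} = 12.5 − 0.25x_{Nadir}.
Similarly x_{Nadir} = 9.5 − 0.25x_{Mesa}.
Substituting the second reaction function into the first: x_{Mesa} = 12.5 − 0.25(9.5 − 0.25x_{Mesa}), which gives 0.9375x_{Mesa} = 10.125 ⇒ x_{Mesa} = 10.8.
Then x_{Nadir} = 9.5 − 0.25·10.8 = 6.8.
P_{Mesa} = 65 − 2·10.8 − 6.8 = 36.6.
Profit = (36.6 − 15)·10.8 = 233.28.

233.28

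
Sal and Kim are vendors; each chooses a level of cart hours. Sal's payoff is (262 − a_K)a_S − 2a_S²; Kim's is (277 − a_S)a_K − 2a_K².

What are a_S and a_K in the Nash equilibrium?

51.4, 56.4

Expanding Sal's payoff: 262a_S − a_Ka_S − 2a_S².
∂π/∂a_S = 262 − a_K − 4a_S = 0, so a_S = 65.5 − 0.25a_K.
Likewise for Kim: a_K = 69.25 − 0.25a_S.
Solving the two reaction functions simultaneously: (1 − (−0.25)(−0.25))a_S = 65.5 − 0.25·69.25, so 0.9375a_S = 48.1875 and a_S = 51.4.
Then a_K = 69.25 − 0.25·51.4 = 56.4.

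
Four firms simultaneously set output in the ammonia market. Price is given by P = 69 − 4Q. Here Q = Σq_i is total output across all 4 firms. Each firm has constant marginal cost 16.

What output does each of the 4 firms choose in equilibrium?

2.65

A representative firm's profit is π_i = q_i(69 − 4Q) − 16q_i, with Q = q_i + Σ_{j≠i} q_j.
First-order condition: 53 − 8q_i − 4Σ_{j≠i} q_j = 0.
In a symmetric equilibrium every firm chooses the same q, so Σ_{j≠i} q_j = 3q. The condition becomes 53 − 20q = 0, giving q = 53/20 = 2.65.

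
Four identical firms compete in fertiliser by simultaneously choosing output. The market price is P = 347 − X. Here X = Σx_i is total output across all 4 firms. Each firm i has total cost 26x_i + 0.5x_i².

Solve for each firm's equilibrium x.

53.5

A representative firm's profit is π_i = x_i(347 − X) − 26x_i − 0.5x_i², with X = x_i + Σ_{j≠i} x_j.
First-order condition: 321 − 3x_i − Σ_{j≠i} x_j = 0.
In a symmetric equilibrium every firm chooses the same x, so Σ_{j≠i} x_j = 3x. The condition becomes 321 − 6x = 0, giving x = 321/6 = 53.5.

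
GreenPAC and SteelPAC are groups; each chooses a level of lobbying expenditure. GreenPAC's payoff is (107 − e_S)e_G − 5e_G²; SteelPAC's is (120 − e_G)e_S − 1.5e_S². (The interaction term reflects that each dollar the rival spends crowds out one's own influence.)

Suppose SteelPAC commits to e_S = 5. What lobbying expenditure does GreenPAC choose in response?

10.2

Expanding GreenPAC's payoff: 107e_G − e_Se_G − 5e_G².
∂π/∂e_G = 107 − e_S − 10e_G = 0, so e_G = 10.7 − 0.1e_S.
At e_S = 5: e_G = 10.7 − 0.1·5 = 10.2.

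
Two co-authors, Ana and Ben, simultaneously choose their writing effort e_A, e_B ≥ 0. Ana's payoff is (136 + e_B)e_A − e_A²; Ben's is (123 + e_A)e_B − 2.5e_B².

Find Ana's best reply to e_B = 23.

79.5

Expanding Ana's payoff: 136e_A + e_Be_A − e_A².
∂π/∂e_A = 136 + e_B − 2e_A = 0, so e_A = 68 + 0.5e_B.
At e_B = 23: e_A = 68 + 0.5·23 = 79.5.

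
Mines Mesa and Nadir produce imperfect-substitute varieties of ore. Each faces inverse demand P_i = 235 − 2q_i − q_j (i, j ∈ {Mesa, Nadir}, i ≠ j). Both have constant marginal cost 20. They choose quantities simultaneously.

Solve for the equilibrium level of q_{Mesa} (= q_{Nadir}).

Mine Mesa's profit: π = q_{Mesa}(235 − 2q_{Mesa} − q_{Nadir}) − 20q_{Mesa}.
∂π/∂q_{Mesa} = 215 − 4q_{Mesa} − q_{Nadir} = 0 ⇒ q_{Mesa} = 53.75 − 0.25q_{Nadir}.
The game is symmetric, so in equilibrium q_{Nadir} = q_{Mesa}: the reaction function gives 1.25q_{Mesa} = 53.75, hence q_{Mesa} = 43.

43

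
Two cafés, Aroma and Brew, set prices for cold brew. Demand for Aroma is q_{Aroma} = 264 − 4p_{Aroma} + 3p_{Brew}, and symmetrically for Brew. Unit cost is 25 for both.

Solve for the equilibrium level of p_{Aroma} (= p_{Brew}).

72.8

Aroma's profit: π = (p_{Aroma} − 25)(264 − 4p_{Aroma} + 3p_{Brew}).
∂π/∂p_{Aroma} = 364 − 8p_{Aroma} + 3p_{Brew} = 0 ⇒ p_{Aroma} = 45.5 + 0.375p_{Brew}.
By symmetry p_{Brew} = p_{Aroma}; substituting into the reaction function, 0.625p_{Aroma} = 45.5 and p_{Aroma} = 72.8.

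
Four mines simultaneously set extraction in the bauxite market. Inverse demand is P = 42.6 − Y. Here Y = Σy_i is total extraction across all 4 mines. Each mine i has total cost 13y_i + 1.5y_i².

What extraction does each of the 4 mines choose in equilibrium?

3.7

A representative mine's profit is π_i = y_i(42.6 − Y) − 13y_i − 1.5y_i², with Y = y_i + Σ_{j≠i} y_j.
First-order condition: 29.6 − 5y_i − Σ_{j≠i} y_j = 0.
Imposing symmetry (y_j = y for all j) turns Σ_{j≠i} y_j into 3y, so 29.6 = 8y and y = 3.7.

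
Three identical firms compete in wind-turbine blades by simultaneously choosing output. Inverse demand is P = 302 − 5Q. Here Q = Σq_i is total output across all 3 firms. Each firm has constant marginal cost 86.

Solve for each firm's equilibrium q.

10.8

A representative firm's profit is π_i = q_i(302 − 5Q) − 86q_i, with Q = q_i + Σ_{j≠i} q_j.
First-order condition: 216 − 10q_i − 5Σ_{j≠i} q_j = 0.
Imposing symmetry (q_j = q for all j) turns Σ_{j≠i} q_j into 2q, so 216 = 20q and q = 10.8.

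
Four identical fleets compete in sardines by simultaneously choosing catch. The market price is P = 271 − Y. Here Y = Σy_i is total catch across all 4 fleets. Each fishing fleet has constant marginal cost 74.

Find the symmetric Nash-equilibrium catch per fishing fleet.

39.4

A representative fishing fleet's profit is π_i = y_i(271 − Y) − 74y_i, with Y = y_i + Σ_{j≠i} y_j.
First-order condition: 197 − 2y_i − Σ_{j≠i} y_j = 0.
Imposing symmetry (y_j = y for all j) turns Σ_{j≠i} y_j into 3y, so 197 = 5y and y = 39.4.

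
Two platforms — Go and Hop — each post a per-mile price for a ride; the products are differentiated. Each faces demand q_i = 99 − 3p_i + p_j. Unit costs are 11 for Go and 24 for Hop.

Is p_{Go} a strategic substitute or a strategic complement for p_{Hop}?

strategic complements

Go's profit: π = (p_{Go} − 11)(99 − 3p_{Go} + p_{Hop}).
∂π/∂p_{Go} = 132 − 6p_{Go} + p_{Hop} = 0 ⇒ p_{Go} = 22 + (1/6)p_{Hop}.
The best-response slope dp_{Go}/dp_{Hop} = 1/6 > 0: the reaction function is upward-sloping, so the choices are strategic complements.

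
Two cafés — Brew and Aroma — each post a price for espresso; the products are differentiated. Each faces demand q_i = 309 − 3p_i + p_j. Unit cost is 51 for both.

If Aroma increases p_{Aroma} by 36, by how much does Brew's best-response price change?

6

Brew's profit: π = (p_{Brew} − 51)(309 − 3p_{Brew} + p_{Aroma}).
∂π/∂p_{Brew} = 462 − 6p_{Brew} + p_{Aroma} = 0 ⇒ p_{Brew} = 77 + (1/6)p_{Aroma}.
The reaction-function slope is 1/6, so a 36-unit rise in p_{Aroma} moves p_{Brew} by 1/6 × 36 = 6. Brew's best response rises — the actions are strategic complements.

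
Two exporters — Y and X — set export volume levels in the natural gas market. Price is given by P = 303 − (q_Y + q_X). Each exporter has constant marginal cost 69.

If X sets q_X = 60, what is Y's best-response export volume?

87

Exporter Y's profit: π = q_Y(303 − (q_Y + q_X)) − 69q_Y.
∂π/∂q_Y = 234 − 2q_Y − q_X = 0, so q_Y = 117 − 0.5q_X.
At q_X = 60: q_Y = 117 − 0.5·60 = 87.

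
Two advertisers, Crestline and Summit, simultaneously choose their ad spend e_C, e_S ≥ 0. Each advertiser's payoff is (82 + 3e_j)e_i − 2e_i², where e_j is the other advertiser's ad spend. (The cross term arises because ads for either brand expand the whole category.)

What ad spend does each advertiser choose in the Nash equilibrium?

82

Crestline's payoff is (82 + 3e_S)e_C − 2e_C².
∂π/∂e_C = 82 + 3e_S − 4e_C = 0, so e_C = 20.5 + 0.75e_S.
Setting e_C = e_S in the reaction function: e_C = 20.5 + 0.75e_C, so e_C = 20.5 / 0.25 = 82.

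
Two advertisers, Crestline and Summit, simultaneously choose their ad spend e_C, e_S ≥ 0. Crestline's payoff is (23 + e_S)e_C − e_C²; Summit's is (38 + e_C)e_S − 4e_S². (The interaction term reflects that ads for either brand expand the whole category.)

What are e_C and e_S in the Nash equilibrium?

Expanding Crestline's payoff: 23e_C + e_Se_C − e_C².
∂π/∂e_C = 23 + e_S − 2e_C = 0, so e_C = 11.5 + 0.5e_S.
Likewise for Summit: e_S = 4.75 + 0.125e_C.
Plugging e_S into Crestline's best response: e_C = 11.5 + 0.5(4.75 + 0.125e_C) ⇒ 0.9375e_C = 13.875, so e_C = 14.8.
Then e_S = 4.75 + 0.125·14.8 = 6.6.

14.8, 6.6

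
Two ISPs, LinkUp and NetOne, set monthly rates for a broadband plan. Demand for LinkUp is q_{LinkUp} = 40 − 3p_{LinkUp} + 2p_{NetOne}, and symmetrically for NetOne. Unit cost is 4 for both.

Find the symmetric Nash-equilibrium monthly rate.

13

LinkUp's profit: π = (p_{LinkUp} − 4)(40 − 3p_{LinkUp} + 2p_{NetOne}).
∂π/∂p_{LinkUp} = 52 − 6p_{LinkUp} + 2p_{NetOne} = 0 ⇒ p_{LinkUp} = 26/3 + (1/3)p_{NetOne}.
By symmetry p_{NetOne} = p_{LinkUp}; substituting into the reaction function, (2/3)p_{LinkUp} = 26/3 and p_{LinkUp} = 13.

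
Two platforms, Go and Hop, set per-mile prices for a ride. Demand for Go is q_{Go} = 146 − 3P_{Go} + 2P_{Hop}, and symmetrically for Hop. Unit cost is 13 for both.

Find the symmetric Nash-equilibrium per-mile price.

Go's profit: π = (P_{Go} − 13)(146 − 3P_{Go} + 2P_{Hop}).
∂π/∂P_{Go} = 185 − 6P_{Go} + 2P_{Hop} = 0 ⇒ P_{Go} = 185/6 + (1/3)P_{Hop}.
Setting P_{Go} = P_{Hop} in the reaction function: P_{Go} = 185/6 + (1/3)P_{Go}, so P_{Go} = (185/6) / (2/3) = 46.25.

46.25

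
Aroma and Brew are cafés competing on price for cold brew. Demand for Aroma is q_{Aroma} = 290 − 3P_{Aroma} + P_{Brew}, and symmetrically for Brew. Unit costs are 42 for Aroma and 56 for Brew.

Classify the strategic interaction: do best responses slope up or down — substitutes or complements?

Aroma's profit: π = (P_{Aroma} − 42)(290 − 3P_{Aroma} + P_{Brew}).
∂π/∂P_{Aroma} = 416 − 6P_{Aroma} + P_{Brew} = 0 ⇒ P_{Aroma} = 208/3 + (1/6)P_{Brew}.
The best-response slope dP_{Aroma}/dP_{Brew} = 1/6 > 0: the reaction function is upward-sloping, so the choices are strategic complements.

strategic complements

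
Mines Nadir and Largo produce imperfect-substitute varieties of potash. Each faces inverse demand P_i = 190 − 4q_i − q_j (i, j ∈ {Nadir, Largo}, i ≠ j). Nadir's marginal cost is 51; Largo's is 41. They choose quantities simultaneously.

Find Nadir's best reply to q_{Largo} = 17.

15.25

Mine Nadir's profit: π = q_{Nadir}(190 − 4q_{Nadir} − q_{Largo}) − 51q_{Nadir}.
∂π/∂q_{Nadir} = 139 − 8q_{Nadir} − q_{Largo} = 0 ⇒ q_{Nadir} = 17.375 − 0.125q_{Largo}.
At q_{Largo} = 17: q_{Nadir} = 17.375 − 0.125·17 = 15.25.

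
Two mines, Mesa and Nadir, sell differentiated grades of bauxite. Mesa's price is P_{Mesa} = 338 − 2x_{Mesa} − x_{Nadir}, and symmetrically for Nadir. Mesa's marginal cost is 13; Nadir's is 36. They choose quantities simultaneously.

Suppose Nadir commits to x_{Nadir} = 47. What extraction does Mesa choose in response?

69.5

Mine Mesa's profit: π = x_{Mesa}(338 − 2x_{Mesa} − x_{Nadir}) − 13x_{Mesa}.
∂π/∂x_{Mesa} = 325 − 4x_{Mesa} − x_{Nadir} = 0 ⇒ x_{Mesa} = 81.25 − 0.25x_{Nadir}.
At x_{Nadir} = 47: x_{Mesa} = 81.25 − 0.25·47 = 69.5.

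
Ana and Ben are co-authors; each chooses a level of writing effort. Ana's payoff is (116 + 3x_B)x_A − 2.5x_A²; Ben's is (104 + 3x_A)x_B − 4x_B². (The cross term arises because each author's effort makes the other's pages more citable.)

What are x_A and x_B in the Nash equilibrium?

Expanding Ana's payoff: 116x_A + 3x_Bx_A − 2.5x_A².
∂π/∂x_A = 116 + 3x_B − 5x_A = 0, so x_A = 23.2 + 0.6x_B.
Likewise for Ben: x_B = 13 + 0.375x_A.
Substituting the second reaction function into the first: x_A = 23.2 + 0.6(13 + 0.375x_A), which gives 0.775x_A = 31 ⇒ x_A = 40.
Then x_B = 13 + 0.375·40 = 28.

40, 28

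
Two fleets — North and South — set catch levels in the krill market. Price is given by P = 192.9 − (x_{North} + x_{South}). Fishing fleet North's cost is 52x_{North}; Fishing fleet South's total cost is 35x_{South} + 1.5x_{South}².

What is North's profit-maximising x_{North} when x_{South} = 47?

46.95

Fishing fleet North's profit: π = x_{North}(192.9 − (x_{North} + x_{South})) − 52x_{North}.
∂π/∂x_{North} = 140.9 − 2x_{North} − x_{South} = 0, so x_{North} = 70.45 − 0.5x_{South}.
At x_{South} = 47: x_{North} = 70.45 − 0.5·47 = 46.95.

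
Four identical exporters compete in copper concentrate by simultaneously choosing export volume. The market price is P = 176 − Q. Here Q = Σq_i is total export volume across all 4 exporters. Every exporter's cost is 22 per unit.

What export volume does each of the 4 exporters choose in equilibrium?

30.8

A representative exporter's profit is π_i = q_i(176 − Q) − 22q_i, with Q = q_i + Σ_{j≠i} q_j.
First-order condition: 154 − 2q_i − Σ_{j≠i} q_j = 0.
In a symmetric equilibrium every exporter chooses the same q, so Σ_{j≠i} q_j = 3q. The condition becomes 154 − 5q = 0, giving q = 154/5 = 30.8.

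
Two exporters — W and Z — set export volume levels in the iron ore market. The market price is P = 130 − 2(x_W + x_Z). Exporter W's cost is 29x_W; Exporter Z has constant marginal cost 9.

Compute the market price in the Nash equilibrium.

Exporter W's profit: π = x_W(130 − 2(x_W + x_Z)) − 29x_W.
∂π/∂x_W = 101 − 4x_W − 2x_Z = 0, so x_W = 25.25 − 0.5x_Z.
By the same steps for Z: x_Z = 30.25 − 0.5x_W.
Plugging x_Z into W's best response: x_W = 25.25 − 0.5(30.25 − 0.5x_W) ⇒ 0.75x_W = 10.125, so x_W = 13.5.
Then x_Z = 30.25 − 0.5·13.5 = 23.5.
Equilibrium price: P = 130 − 2·37 = 56.

56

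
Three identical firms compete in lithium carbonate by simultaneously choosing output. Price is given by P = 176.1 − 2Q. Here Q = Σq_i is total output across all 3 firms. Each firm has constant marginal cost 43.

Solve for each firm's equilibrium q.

A representative firm's profit is π_i = q_i(176.1 − 2Q) − 43q_i, with Q = q_i + Σ_{j≠i} q_j.
First-order condition: 133.1 − 4q_i − 2Σ_{j≠i} q_j = 0.
Imposing symmetry (q_j = q for all j) turns Σ_{j≠i} q_j into 2q, so 133.1 = 8q and q = 16.6375.

16.6375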